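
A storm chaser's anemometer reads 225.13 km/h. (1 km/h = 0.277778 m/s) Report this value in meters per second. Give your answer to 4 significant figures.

1 km/h = 0.277778 m/s, so 225.13 × 0.277778 = 62.54 m/s.

62.54 m/s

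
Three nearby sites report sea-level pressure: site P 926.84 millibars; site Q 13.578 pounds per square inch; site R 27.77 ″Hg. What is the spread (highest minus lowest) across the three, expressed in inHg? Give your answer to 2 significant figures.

0.40 inHg

site P: 926.84 mb = 27.3696 inHg.
site Q: 13.578 psi = 27.6451 inHg.
Spread: 27.7700 − 27.3696 = 0.40 inHg.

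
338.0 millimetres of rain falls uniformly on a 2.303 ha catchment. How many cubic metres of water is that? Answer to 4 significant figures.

Area: 2.303 ha = 23030 m².
1 mm over 1 m² is 1 L, so volume = 338 × 23030 = 7784140 L = 7784 m³.

7784 cubic metres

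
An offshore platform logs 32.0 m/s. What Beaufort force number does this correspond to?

32.0 m/s lies in the Beaufort 11 band (violent storm, 28.5–32.6 m/s).

Beaufort force 11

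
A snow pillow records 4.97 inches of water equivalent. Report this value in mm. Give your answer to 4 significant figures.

126.2 mm

1 in = 25.4 mm, so 4.97 × 25.4 = 126.2 mm.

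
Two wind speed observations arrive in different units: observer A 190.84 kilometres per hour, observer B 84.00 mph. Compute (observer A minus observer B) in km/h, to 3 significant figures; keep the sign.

55.7 km/h

observer B: 84.00 mph = 135.185 km/h.
Difference: 190.840 − 135.185 = 55.7 km/h.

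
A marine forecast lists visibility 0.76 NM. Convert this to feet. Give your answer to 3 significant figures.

1 nmi = 6076.12 ft, so 0.76 × 6076.12 = 4620 ft.

4620 ft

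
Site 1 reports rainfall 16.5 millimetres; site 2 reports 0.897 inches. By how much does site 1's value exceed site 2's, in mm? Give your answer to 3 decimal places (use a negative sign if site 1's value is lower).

-6.284 mm

site 2: 0.897 in = 22.78380 mm.
Difference: 16.50000 − 22.78380 = -6.284 mm.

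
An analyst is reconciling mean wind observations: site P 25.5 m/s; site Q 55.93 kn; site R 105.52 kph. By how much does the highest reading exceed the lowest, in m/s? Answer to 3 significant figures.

site Q: 55.93 kt = 28.7729 m/s.
site R: 105.52 km/h = 29.3111 m/s.
Spread: 29.3111 − 25.5000 = 3.81 m/s.

3.81 m/s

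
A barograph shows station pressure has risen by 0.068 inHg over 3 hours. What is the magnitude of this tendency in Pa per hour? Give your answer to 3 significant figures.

0.068 inHg / 3 h × 3386.39 Pa/inHg = 76.8 Pa/h.

76.8 Pa per hour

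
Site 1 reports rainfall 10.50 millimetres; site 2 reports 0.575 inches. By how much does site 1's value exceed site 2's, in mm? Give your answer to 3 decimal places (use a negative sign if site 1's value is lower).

-4.105 mm

site 2: 0.575 in = 14.60500 mm.
Difference: 10.50000 − 14.60500 = -4.105 mm.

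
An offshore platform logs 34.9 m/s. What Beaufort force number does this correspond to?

34.9 m/s lies in the Beaufort 12 band (hurricane force, ≥32.7 m/s).

Beaufort force 12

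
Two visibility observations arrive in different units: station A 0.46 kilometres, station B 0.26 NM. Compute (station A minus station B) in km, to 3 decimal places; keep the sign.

-0.022 km

station B: 0.26 nmi = 0.48152 km.
Difference: 0.46000 − 0.48152 = -0.022 km.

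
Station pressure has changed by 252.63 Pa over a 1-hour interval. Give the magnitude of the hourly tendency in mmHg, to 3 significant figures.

1.89 mmHg per hour

252.63 Pa / 1 h × 0.00750062 mmHg/Pa = 1.89 mmHg/h.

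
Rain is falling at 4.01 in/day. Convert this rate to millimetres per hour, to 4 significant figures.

4.01 in/day × 25.4 mm/in × 0.0416667 day/hour = 4.244 mm/hour.

4.244 mm/hour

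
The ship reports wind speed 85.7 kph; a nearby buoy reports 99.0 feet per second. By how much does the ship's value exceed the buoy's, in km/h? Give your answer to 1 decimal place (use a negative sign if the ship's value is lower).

-22.9 km/h

the buoy: 99.0 ft/s = 108.631 km/h.
Difference: 85.700 − 108.631 = -22.9 km/h.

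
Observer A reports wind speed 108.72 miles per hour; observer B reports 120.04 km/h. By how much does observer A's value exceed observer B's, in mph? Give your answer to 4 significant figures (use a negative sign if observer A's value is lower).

observer B: 120.04 km/h = 74.5894 mph.
Difference: 108.7200 − 74.5894 = 34.13 mph.

34.13 mph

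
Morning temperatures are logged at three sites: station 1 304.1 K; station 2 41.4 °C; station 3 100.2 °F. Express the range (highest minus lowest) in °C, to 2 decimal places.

10.45 °C

station 1: 304.1 K = 30.950 °C.
station 3: 100.2 °F = 37.889 °C.
Spread: 41.400 − 30.950 = 10.450 °C.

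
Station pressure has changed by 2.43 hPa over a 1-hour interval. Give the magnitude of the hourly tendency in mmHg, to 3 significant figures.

1.82 mmHg per hour

2.43 hPa / 1 h × 0.750062 mmHg/hPa = 1.82 mmHg/h.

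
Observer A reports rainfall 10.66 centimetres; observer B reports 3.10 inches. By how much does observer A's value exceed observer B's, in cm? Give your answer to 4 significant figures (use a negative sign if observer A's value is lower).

2.786 cm

observer B: 3.10 in = 7.87400 cm.
Difference: 10.66000 − 7.87400 = 2.786 cm.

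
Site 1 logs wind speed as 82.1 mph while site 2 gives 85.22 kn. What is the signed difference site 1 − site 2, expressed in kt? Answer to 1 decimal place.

site 1: 82.1 mph = 71.343 kt.
Difference: 71.343 − 85.220 = -13.9 kt.

-13.9 kt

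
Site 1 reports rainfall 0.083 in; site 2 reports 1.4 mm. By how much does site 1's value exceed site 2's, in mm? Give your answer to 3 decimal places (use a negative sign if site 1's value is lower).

site 1: 0.083 in = 2.10820 mm.
Difference: 2.10820 − 1.40000 = 0.708 mm.

0.708 mm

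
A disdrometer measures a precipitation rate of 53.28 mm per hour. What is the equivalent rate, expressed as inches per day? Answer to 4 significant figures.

53.28 mm/hour × 0.0393701 in/mm × 24 hour/day = 50.34 in/day.

50.34 in/day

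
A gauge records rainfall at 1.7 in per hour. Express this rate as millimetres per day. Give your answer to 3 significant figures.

1.7 in/hour × 25.4 mm/in × 24 hour/day = 1040 mm/day.

1040 mm/day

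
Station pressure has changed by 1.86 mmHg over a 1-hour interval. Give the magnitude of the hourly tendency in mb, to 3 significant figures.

1.86 mmHg / 1 h × 1.33322 mb/mmHg = 2.48 mb/h.

2.48 mb per hour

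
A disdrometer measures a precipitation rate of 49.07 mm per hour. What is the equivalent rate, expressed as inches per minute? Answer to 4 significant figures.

49.07 mm/hour × 0.0393701 in/mm × 0.0166667 hour/minute = 0.03220 in/minute.

0.03220 in/minute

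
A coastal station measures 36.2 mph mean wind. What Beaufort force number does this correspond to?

Beaufort force 7

36.2 mph = 16.2 m/s, which is Beaufort 7 (near gale, 13.9–17.1 m/s).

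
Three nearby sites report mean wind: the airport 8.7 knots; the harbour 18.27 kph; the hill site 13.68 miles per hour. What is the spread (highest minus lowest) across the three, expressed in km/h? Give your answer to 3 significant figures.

5.90 km/h

the airport: 8.7 kt = 16.1124 km/h.
the hill site: 13.68 mph = 22.0158 km/h.
Spread: 22.0158 − 16.1124 = 5.90 km/h.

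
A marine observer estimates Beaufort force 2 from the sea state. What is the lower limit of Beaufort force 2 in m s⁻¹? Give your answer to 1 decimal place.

Beaufort 2 (light breeze) spans 1.6–3.3 m/s.

1.6 m/s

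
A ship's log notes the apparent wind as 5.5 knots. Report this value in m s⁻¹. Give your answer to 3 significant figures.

1 kt = 0.514444 m/s, so 5.5 × 0.514444 = 2.83 m/s.

2.83 m/s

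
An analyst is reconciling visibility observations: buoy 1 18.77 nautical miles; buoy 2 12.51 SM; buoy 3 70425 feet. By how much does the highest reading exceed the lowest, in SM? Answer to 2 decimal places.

9.09 SM

buoy 1: 18.77 nmi = 21.6001 SM.
buoy 3: 70425 ft = 13.3381 SM.
Spread: 21.6001 − 12.5100 = 9.09 SM.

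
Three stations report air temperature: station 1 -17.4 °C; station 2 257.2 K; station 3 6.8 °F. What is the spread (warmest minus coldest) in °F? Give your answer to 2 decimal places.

station 2: 257.2 K = -15.950 °C.
station 3: 6.8 °F = -14.000 °C.
Spread: (-14.000) − (-17.400) = 3.400 °C = 6.12 °F.

6.12 °F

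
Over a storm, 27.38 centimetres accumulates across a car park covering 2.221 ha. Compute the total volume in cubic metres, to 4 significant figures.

Depth: 27.38 cm × 10 = 273.8 mm.
Area: 2.221 ha = 22210 m².
1 mm over 1 m² is 1 L, so volume = 273.8 × 22210 = 6081098 L = 6081 m³.

6081 cubic metres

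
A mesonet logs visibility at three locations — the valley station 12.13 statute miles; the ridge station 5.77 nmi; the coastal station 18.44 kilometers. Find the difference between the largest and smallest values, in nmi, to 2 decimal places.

4.77 nmi

the valley station: 12.13 SM = 10.5407 nmi.
the coastal station: 18.44 km = 9.9568 nmi.
Spread: 10.5407 − 5.7700 = 4.77 nmi.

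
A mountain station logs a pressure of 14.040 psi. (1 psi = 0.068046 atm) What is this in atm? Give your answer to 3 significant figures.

1 psi = 0.068046 atm, so 14.040 × 0.068046 = 0.955 atm.

0.955 atm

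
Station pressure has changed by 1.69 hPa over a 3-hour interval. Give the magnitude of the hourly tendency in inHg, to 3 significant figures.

0.0166 inHg per hour

1.69 hPa / 3 h × 0.02953 inHg/hPa = 0.0166 inHg/h.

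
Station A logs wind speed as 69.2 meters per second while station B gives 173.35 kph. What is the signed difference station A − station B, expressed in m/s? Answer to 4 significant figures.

station B: 173.35 km/h = 48.1528 m/s.
Difference: 69.2000 − 48.1528 = 21.05 m/s.

21.05 m/s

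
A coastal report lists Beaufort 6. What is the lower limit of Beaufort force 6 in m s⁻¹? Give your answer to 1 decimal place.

Beaufort 6 (strong breeze) spans 10.8–13.8 m/s.

10.8 m/s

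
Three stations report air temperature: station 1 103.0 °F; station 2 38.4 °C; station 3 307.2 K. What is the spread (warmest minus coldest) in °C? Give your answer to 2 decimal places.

station 1: 103.0 °F = 39.444 °C.
station 3: 307.2 K = 34.050 °C.
Spread: 39.444 − 34.050 = 5.394 °C.

5.39 °C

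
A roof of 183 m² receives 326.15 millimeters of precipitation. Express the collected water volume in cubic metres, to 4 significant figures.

1 mm over 1 m² is 1 L, so volume = 326.15 × 183 = 59685.45 L = 59.69 m³.

59.69 cubic metres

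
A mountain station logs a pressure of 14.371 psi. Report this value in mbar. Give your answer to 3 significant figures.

991 mb

1 psi = 68.9476 mb, so 14.371 × 68.9476 = 991 mb.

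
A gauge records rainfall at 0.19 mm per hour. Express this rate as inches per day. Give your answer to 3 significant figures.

0.180 in/day

0.19 mm/hour × 0.0393701 in/mm × 24 hour/day = 0.180 in/day.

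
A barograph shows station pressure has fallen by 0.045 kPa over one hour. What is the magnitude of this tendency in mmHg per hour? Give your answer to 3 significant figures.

0.045 kPa / 1 h × 7.50062 mmHg/kPa = 0.338 mmHg/h.

0.338 mmHg per hour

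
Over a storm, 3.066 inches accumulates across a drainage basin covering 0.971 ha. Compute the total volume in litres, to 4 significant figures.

756200 litres

Depth: 3.066 in × 25.4 = 77.8764 mm.
Area: 0.971 ha = 9710 m².
1 mm over 1 m² is 1 L, so volume = 77.8764 × 9710 = 756179.84 L ≈ 756200 L.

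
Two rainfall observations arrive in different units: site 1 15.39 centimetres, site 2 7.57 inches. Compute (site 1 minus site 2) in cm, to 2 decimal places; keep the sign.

site 2: 7.57 in = 19.2278 cm.
Difference: 15.3900 − 19.2278 = -3.84 cm.

-3.84 cm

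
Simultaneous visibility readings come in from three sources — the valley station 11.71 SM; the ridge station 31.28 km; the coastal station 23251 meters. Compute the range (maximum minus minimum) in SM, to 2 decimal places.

7.73 SM

the ridge station: 31.28 km = 19.4365 SM.
the coastal station: 23251 m = 14.4475 SM.
Spread: 19.4365 − 11.7100 = 7.73 SM.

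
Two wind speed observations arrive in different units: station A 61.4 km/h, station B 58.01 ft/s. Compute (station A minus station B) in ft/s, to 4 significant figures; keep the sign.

-2.053 ft/s

station A: 61.4 km/h = 55.95655 ft/s.
Difference: 55.95655 − 58.01000 = -2.053 ft/s.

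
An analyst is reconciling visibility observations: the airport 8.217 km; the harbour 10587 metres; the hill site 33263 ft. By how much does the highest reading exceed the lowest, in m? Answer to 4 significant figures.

the airport: 8.217 km = 8217.00 m.
the hill site: 33263 ft = 10138.56 m.
Spread: 10587.00 − 8217.00 = 2370 m.

2370 m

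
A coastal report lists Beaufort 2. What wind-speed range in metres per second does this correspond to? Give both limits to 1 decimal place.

1.6 to 3.3 m/s

Beaufort 2 (light breeze) spans 1.6–3.3 m/s.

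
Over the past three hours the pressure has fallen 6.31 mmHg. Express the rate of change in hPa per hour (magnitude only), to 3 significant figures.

2.80 hPa per hour

6.31 mmHg / 3 h × 1.33322 hPa/mmHg = 2.80 hPa/h.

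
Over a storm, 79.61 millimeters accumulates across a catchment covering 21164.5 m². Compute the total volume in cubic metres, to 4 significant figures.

1685 cubic metres

1 mm over 1 m² is 1 L, so volume = 79.61 × 21164.5 = 1684905.8 L = 1685 m³.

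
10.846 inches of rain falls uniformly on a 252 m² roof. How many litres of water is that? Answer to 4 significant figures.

69420 litres

Depth: 10.846 in × 25.4 = 275.4884 mm.
1 mm over 1 m² is 1 L, so volume = 275.4884 × 252 = 69423.077 L ≈ 69420 L.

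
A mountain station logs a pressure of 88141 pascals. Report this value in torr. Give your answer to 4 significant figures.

661.1 mmHg

1 Pa = 0.00750062 mmHg, so 88141 × 0.00750062 = 661.1 mmHg.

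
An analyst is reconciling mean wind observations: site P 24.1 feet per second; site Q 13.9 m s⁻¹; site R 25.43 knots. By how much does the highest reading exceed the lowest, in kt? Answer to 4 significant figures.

12.74 kt

site P: 24.1 ft/s = 14.2789 kt.
site Q: 13.9 m/s = 27.0194 kt.
Spread: 27.0194 − 14.2789 = 12.74 kt.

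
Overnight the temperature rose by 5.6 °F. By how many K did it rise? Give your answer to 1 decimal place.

3.1 K

A change of 1 °C equals a change of 1.8 °F: ΔK = 5.6 × 0.5556 = 3.1 K.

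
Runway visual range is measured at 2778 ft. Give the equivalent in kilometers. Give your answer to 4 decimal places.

0.8467 km

1 ft = 0.0003048 km, so 2778 × 0.0003048 = 0.8467 km.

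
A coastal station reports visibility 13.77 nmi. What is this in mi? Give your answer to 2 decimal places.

1 nmi = 1.15078 SM, so 13.77 × 1.15078 = 15.85 SM.

15.85 SM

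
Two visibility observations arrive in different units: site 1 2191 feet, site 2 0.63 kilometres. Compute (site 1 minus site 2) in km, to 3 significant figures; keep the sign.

0.0378 km

site 1: 2191 ft = 0.667817 km.
Difference: 0.667817 − 0.630000 = 0.0378 km.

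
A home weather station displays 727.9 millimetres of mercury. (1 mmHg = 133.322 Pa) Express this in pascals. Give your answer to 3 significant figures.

97000 Pa

1 mmHg = 133.322 Pa, so 727.9 × 133.322 = 97000 Pa.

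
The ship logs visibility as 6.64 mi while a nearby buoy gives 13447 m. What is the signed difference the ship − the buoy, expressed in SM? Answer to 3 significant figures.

-1.72 SM

the buoy: 13447 m = 8.3556 SM.
Difference: 6.6400 − 8.3556 = -1.72 SM.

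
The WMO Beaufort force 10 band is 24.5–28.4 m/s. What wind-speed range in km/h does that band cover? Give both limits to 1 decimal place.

88.2 to 102.2 km/h

24.5–28.4 m/s × 3.6 = 88.2–102.2 km/h.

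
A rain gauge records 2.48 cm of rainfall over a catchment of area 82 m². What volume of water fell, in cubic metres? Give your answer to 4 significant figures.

2.034 cubic metres

Depth: 2.48 cm × 10 = 24.8 mm.
1 mm over 1 m² is 1 L, so volume = 24.8 × 82 = 2033.6 L = 2.034 m³.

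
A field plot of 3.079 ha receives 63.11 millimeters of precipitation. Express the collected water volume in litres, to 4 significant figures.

Area: 3.079 ha = 30790 m².
1 mm over 1 m² is 1 L, so volume = 63.11 × 30790 = 1943156.9 L ≈ 1943000 L.

1943000 litres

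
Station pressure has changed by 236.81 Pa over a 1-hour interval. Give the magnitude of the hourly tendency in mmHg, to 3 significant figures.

236.81 Pa / 1 h × 0.00750062 mmHg/Pa = 1.78 mmHg/h.

1.78 mmHg per hour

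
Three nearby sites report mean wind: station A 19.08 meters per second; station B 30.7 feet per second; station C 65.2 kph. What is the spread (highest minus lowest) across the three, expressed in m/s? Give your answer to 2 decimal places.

station B: 30.7 ft/s = 9.3574 m/s.
station C: 65.2 km/h = 18.1111 m/s.
Spread: 19.0800 − 9.3574 = 9.72 m/s.

9.72 m/s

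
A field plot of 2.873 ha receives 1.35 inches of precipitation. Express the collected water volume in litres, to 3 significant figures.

Depth: 1.35 in × 25.4 = 34.29 mm.
Area: 2.873 ha = 28730 m².
1 mm over 1 m² is 1 L, so volume = 34.29 × 28730 = 985151.7 L ≈ 985000 L.

985000 litres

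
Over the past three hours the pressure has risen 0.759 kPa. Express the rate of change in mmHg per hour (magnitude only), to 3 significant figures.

0.759 kPa / 3 h × 7.50062 mmHg/kPa = 1.90 mmHg/h.

1.90 mmHg per hour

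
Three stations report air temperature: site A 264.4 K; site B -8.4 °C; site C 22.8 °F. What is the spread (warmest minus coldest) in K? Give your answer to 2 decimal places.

site A: 264.4 K = -8.750 °C.
site C: 22.8 °F = -5.111 °C.
Spread: (-5.111) − (-8.750) = 3.639 °C.

3.64 K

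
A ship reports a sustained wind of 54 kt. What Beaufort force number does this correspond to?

54 kt lies in the Beaufort 10 band (storm, 48–55 kt).

Beaufort force 10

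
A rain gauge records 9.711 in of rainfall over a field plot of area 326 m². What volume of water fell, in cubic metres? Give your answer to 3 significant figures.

80.4 cubic metres

Depth: 9.711 in × 25.4 = 246.6594 mm.
1 mm over 1 m² is 1 L, so volume = 246.6594 × 326 = 80410.964 L = 80.4 m³.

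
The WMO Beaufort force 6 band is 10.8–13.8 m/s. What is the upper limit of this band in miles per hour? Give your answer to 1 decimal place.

30.9 mph

10.8–13.8 m/s × 2.237 = 24.2–30.9 mph.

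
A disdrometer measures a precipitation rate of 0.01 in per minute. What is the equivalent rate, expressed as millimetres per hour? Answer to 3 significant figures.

0.01 in/minute × 25.4 mm/in × 60 minute/hour = 15.2 mm/hour.

15.2 mm/hour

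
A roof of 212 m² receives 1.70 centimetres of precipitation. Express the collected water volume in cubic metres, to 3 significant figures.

Depth: 1.70 cm × 10 = 17 mm.
1 mm over 1 m² is 1 L, so volume = 17 × 212 = 3604 L = 3.60 m³.

3.60 cubic metres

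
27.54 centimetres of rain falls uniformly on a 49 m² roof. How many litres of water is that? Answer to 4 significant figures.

13490 litres

Depth: 27.54 cm × 10 = 275.4 mm.
1 mm over 1 m² is 1 L, so volume = 275.4 × 49 = 13494.6 L ≈ 13490 L.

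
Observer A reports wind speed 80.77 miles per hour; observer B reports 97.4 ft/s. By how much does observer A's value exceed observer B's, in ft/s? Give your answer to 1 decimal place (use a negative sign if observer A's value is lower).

observer A: 80.77 mph = 118.463 ft/s.
Difference: 118.463 − 97.400 = 21.1 ft/s.

21.1 ft/s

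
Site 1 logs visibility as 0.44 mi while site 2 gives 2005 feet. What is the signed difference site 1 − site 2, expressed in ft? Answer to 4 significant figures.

318.2 ft

site 1: 0.44 SM = 2323.200 ft.
Difference: 2323.200 − 2005.000 = 318.2 ft.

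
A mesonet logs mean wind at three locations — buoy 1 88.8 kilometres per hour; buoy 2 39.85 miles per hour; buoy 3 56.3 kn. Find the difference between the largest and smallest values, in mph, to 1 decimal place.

24.9 mph

buoy 1: 88.8 km/h = 55.178 mph.
buoy 3: 56.3 kt = 64.789 mph.
Spread: 64.789 − 39.850 = 24.9 mph.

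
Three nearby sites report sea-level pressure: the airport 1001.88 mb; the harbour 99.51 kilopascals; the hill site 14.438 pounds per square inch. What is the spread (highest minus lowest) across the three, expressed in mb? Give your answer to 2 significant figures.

6.8 mb

the harbour: 99.51 kPa = 995.100 mb.
the hill site: 14.438 psi = 995.465 mb.
Spread: 1001.880 − 995.100 = 6.8 mb.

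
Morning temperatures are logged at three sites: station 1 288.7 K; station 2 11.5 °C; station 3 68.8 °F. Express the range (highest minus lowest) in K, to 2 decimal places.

8.94 K

station 1: 288.7 K = 15.550 °C.
station 3: 68.8 °F = 20.444 °C.
Spread: 20.444 − 11.500 = 8.944 °C.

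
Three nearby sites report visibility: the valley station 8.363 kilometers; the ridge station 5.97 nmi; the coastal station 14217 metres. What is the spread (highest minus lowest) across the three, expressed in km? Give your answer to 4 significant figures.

5.854 km

the ridge station: 5.97 nmi = 11.05644 km.
the coastal station: 14217 m = 14.21700 km.
Spread: 14.21700 − 8.36300 = 5.854 km.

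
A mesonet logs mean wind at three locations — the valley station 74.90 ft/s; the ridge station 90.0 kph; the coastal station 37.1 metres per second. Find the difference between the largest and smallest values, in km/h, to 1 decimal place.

51.4 km/h

the valley station: 74.90 ft/s = 82.186 km/h.
the coastal station: 37.1 m/s = 133.560 km/h.
Spread: 133.560 − 82.186 = 51.4 km/h.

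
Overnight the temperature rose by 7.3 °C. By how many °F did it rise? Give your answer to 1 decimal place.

13.1 °F

Converting a difference, only the 9/5 scale factor applies: Δ°F = 7.3 × 1.8 = 13.1 °F.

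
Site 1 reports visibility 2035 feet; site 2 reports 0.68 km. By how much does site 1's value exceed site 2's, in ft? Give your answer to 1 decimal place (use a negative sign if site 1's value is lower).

site 2: 0.68 km = 2230.971 ft.
Difference: 2035.000 − 2230.971 = -196.0 ft.

-196.0 ft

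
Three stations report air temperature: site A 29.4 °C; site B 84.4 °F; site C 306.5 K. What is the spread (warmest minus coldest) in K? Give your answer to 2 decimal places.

site B: 84.4 °F = 29.111 °C.
site C: 306.5 K = 33.350 °C.
Spread: 33.350 − 29.111 = 4.239 °C.

4.24 K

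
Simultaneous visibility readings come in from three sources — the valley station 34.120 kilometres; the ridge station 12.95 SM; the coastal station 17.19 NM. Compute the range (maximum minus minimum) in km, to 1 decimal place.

13.3 km

the ridge station: 12.95 SM = 20.841 km.
the coastal station: 17.19 nmi = 31.836 km.
Spread: 34.120 − 20.841 = 13.3 km.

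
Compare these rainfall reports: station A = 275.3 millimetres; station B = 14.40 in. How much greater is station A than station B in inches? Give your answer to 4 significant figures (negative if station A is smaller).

station A: 275.3 mm = 10.83858 in.
Difference: 10.83858 − 14.40000 = -3.561 in.

-3.561 in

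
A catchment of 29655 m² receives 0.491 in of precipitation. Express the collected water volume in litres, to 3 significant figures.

Depth: 0.491 in × 25.4 = 12.4714 mm.
1 mm over 1 m² is 1 L, so volume = 12.4714 × 29655 = 369839.37 L ≈ 370000 L.

370000 litres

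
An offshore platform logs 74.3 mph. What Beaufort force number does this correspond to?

74.3 mph = 33.2 m/s, which is Beaufort 12 (hurricane force, ≥32.7 m/s).

Beaufort force 12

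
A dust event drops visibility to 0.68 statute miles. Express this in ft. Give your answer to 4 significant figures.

1 SM = 5280 ft, so 0.68 × 5280 = 3590 ft.

3590 ft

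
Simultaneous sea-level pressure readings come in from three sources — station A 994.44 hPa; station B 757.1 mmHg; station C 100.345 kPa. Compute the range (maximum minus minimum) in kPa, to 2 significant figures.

1.5 kPa

station A: 994.44 hPa = 99.444 kPa.
station B: 757.1 mmHg = 100.938 kPa.
Spread: 100.938 − 99.444 = 1.5 kPa.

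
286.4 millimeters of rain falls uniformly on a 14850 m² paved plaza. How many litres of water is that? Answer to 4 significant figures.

4253000 litres

1 mm over 1 m² is 1 L, so volume = 286.4 × 14850 = 4253040 L ≈ 4253000 L.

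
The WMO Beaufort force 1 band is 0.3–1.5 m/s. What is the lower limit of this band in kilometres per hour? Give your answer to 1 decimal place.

0.3–1.5 m/s × 3.6 = 1.1–5.4 km/h.

1.1 km/h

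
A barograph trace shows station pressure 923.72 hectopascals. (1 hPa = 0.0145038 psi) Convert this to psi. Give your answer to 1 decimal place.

1 hPa = 0.0145038 psi, so 923.72 × 0.0145038 = 13.4 psi.

13.4 psi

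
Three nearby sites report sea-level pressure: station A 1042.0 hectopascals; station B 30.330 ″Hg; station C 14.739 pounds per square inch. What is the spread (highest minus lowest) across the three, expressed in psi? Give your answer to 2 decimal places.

station A: 1042.0 hPa = 15.1129 psi.
station B: 30.330 inHg = 14.8967 psi.
Spread: 15.1129 − 14.7390 = 0.37 psi.

0.37 psi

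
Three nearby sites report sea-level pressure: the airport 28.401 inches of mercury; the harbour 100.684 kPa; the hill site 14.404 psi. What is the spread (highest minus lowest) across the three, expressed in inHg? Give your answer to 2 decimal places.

the harbour: 100.684 kPa = 29.7320 inHg.
the hill site: 14.404 psi = 29.3268 inHg.
Spread: 29.7320 − 28.4010 = 1.33 inHg.

1.33 inHg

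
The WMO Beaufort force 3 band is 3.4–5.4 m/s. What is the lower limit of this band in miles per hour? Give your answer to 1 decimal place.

3.4–5.4 m/s × 2.237 = 7.6–12.1 mph.

7.6 mph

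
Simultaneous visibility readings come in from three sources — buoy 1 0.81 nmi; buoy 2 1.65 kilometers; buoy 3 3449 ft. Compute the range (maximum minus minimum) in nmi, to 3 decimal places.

0.323 nmi

buoy 2: 1.65 km = 0.89093 nmi.
buoy 3: 3449 ft = 0.56763 nmi.
Spread: 0.89093 − 0.56763 = 0.323 nmi.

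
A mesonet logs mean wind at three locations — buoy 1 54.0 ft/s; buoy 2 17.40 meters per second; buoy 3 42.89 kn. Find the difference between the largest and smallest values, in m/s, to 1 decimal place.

5.6 m/s

buoy 1: 54.0 ft/s = 16.459 m/s.
buoy 3: 42.89 kt = 22.065 m/s.
Spread: 22.065 − 16.459 = 5.6 m/s.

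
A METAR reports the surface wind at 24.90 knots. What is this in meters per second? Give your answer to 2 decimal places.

12.81 m/s

1 kt = 0.514444 m/s, so 24.90 × 0.514444 = 12.81 m/s.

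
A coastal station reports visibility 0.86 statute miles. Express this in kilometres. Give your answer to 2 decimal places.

1.38 km

1 SM = 1.60934 km, so 0.86 × 1.60934 = 1.38 km.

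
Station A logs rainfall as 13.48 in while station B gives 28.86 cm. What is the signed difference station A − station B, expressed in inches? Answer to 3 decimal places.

station B: 28.86 cm = 11.36220 in.
Difference: 13.48000 − 11.36220 = 2.118 in.

2.118 in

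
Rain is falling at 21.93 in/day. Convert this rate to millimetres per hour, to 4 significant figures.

23.21 mm/hour

21.93 in/day × 25.4 mm/in × 0.0416667 day/hour = 23.21 mm/hour.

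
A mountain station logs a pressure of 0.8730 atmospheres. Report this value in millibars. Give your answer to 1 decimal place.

884.6 mb

1 atm = 1013.25 mb, so 0.8730 × 1013.25 = 884.6 mb.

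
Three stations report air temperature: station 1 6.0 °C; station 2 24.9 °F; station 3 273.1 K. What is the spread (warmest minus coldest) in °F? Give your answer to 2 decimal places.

17.90 °F

station 2: 24.9 °F = -3.944 °C.
station 3: 273.1 K = -0.050 °C.
Spread: 6.000 − (-3.944) = 9.944 °C = 17.90 °F.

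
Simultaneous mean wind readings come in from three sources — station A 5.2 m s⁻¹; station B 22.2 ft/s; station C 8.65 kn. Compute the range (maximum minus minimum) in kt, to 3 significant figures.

4.50 kt

station A: 5.2 m/s = 10.1080 kt.
station B: 22.2 ft/s = 13.1531 kt.
Spread: 13.1531 − 8.6500 = 4.50 kt.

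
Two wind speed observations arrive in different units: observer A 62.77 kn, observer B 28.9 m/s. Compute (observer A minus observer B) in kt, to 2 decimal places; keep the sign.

6.59 kt

observer B: 28.9 m/s = 56.1771 kt.
Difference: 62.7700 − 56.1771 = 6.59 kt.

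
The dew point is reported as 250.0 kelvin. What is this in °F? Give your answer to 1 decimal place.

-9.7 °F

First to °C: -23.15 °C.
Then to °F: -9.7 °F.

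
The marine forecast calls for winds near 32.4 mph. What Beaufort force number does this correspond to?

32.4 mph = 14.5 m/s, which is Beaufort 7 (near gale, 13.9–17.1 m/s).

Beaufort force 7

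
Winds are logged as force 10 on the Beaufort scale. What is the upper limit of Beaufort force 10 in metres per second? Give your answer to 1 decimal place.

28.4 m/s

Beaufort 10 (storm) spans 24.5–28.4 m/s.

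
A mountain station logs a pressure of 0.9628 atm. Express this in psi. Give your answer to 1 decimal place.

14.1 psi

1 atm = 14.6959 psi, so 0.9628 × 14.6959 = 14.1 psi.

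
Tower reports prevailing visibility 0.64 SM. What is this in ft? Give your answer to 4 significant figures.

1 SM = 5280 ft, so 0.64 × 5280 = 3379 ft.

3379 ft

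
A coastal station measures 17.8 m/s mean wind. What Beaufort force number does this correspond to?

17.8 m/s lies in the Beaufort 8 band (gale, 17.2–20.7 m/s).

Beaufort force 8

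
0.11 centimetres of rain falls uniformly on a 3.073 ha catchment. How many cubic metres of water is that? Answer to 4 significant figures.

Depth: 0.11 cm × 10 = 1.1 mm.
Area: 3.073 ha = 30730 m².
1 mm over 1 m² is 1 L, so volume = 1.1 × 30730 = 33803 L = 33.80 m³.

33.80 cubic metres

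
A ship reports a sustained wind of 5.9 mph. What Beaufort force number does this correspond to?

5.9 mph = 2.6 m/s, which is Beaufort 2 (light breeze, 1.6–3.3 m/s).

Beaufort force 2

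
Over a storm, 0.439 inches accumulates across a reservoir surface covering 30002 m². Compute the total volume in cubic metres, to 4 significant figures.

334.5 cubic metres

Depth: 0.439 in × 25.4 = 11.1506 mm.
1 mm over 1 m² is 1 L, so volume = 11.1506 × 30002 = 334540.3 L = 334.5 m³.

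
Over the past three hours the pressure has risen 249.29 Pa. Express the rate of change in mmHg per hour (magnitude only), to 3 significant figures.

249.29 Pa / 3 h × 0.00750062 mmHg/Pa = 0.623 mmHg/h.

0.623 mmHg per hour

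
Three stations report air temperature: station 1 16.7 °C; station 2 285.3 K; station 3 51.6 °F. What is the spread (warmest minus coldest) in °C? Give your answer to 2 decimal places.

5.81 °C

station 2: 285.3 K = 12.150 °C.
station 3: 51.6 °F = 10.889 °C.
Spread: 16.700 − 10.889 = 5.811 °C.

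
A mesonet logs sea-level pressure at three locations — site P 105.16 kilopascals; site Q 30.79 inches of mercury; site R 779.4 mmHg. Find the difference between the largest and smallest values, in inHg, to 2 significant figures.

0.37 inHg

site P: 105.16 kPa = 31.0537 inHg.
site R: 779.4 mmHg = 30.6850 inHg.
Spread: 31.0537 − 30.6850 = 0.37 inHg.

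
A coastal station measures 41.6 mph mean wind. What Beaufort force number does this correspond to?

Beaufort force 8

41.6 mph = 18.6 m/s, which is Beaufort 8 (gale, 17.2–20.7 m/s).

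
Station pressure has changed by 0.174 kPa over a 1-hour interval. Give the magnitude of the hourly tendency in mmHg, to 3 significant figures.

0.174 kPa / 1 h × 7.50062 mmHg/kPa = 1.31 mmHg/h.

1.31 mmHg per hour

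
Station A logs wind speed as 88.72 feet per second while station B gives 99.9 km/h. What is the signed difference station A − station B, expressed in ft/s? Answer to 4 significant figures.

-2.323 ft/s

station B: 99.9 km/h = 91.04331 ft/s.
Difference: 88.72000 − 91.04331 = -2.323 ft/s.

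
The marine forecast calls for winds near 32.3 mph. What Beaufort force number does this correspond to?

Beaufort force 7

32.3 mph = 14.4 m/s, which is Beaufort 7 (near gale, 13.9–17.1 m/s).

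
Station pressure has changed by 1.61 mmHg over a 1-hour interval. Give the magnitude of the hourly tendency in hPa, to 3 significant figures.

2.15 hPa per hour

1.61 mmHg / 1 h × 1.33322 hPa/mmHg = 2.15 hPa/h.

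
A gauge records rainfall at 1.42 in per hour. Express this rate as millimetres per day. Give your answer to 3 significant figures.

866 mm/day

1.42 in/hour × 25.4 mm/in × 24 hour/day = 866 mm/day.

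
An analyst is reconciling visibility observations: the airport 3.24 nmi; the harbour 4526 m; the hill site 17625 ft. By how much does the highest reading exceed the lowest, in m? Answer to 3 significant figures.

1470 m

the airport: 3.24 nmi = 6000.48 m.
the hill site: 17625 ft = 5372.10 m.
Spread: 6000.48 − 4526.00 = 1470 m.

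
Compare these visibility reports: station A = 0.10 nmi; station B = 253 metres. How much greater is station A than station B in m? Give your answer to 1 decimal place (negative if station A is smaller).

-67.8 m

station A: 0.10 nmi = 185.200 m.
Difference: 185.200 − 253.000 = -67.8 m.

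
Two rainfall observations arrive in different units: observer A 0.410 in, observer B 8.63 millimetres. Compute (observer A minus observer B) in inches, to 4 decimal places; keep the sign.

observer B: 8.63 mm = 0.339764 in.
Difference: 0.410000 − 0.339764 = 0.0702 in.

0.0702 in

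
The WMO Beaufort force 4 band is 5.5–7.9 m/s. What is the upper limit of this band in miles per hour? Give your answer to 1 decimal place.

5.5–7.9 m/s × 2.237 = 12.3–17.7 mph.

17.7 mph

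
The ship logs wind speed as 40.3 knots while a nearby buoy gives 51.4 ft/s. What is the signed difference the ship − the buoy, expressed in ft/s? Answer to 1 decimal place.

the ship: 40.3 kt = 68.019 ft/s.
Difference: 68.019 − 51.400 = 16.6 ft/s.

16.6 ft/s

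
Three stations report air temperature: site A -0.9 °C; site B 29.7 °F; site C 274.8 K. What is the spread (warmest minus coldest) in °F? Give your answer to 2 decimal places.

site B: 29.7 °F = -1.278 °C.
site C: 274.8 K = 1.650 °C.
Spread: 1.650 − (-1.278) = 2.928 °C = 5.27 °F.

5.27 °F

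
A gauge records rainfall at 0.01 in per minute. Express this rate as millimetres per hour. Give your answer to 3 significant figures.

15.2 mm/hour

0.01 in/minute × 25.4 mm/in × 60 minute/hour = 15.2 mm/hour.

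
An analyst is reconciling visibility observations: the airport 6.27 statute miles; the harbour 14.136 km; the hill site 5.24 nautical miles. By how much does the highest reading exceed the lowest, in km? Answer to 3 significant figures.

the airport: 6.27 SM = 10.0906 km.
the hill site: 5.24 nmi = 9.7045 km.
Spread: 14.1360 − 9.7045 = 4.43 km.

4.43 km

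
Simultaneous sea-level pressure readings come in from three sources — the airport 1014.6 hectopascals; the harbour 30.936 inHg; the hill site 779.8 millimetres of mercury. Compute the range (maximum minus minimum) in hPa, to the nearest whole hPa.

the harbour: 30.936 inHg = 1047.61 hPa.
the hill site: 779.8 mmHg = 1039.65 hPa.
Spread: 1047.61 − 1014.60 = 33 hPa.

33 hPa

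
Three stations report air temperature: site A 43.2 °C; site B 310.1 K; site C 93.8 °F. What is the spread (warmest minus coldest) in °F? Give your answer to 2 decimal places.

site B: 310.1 K = 36.950 °C.
site C: 93.8 °F = 34.333 °C.
Spread: 43.200 − 34.333 = 8.867 °C = 15.96 °F.

15.96 °F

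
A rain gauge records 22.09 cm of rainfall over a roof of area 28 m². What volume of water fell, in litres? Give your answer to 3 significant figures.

Depth: 22.09 cm × 10 = 220.9 mm.
1 mm over 1 m² is 1 L, so volume = 220.9 × 28 = 6185.2 L ≈ 6190 L.

6190 litres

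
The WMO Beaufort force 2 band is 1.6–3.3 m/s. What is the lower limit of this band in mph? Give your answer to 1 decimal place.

1.6–3.3 m/s × 2.237 = 3.6–7.4 mph.

3.6 mph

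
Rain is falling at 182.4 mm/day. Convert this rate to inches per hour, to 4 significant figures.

0.2992 in/hour

182.4 mm/day × 0.0393701 in/mm × 0.0416667 day/hour = 0.2992 in/hour.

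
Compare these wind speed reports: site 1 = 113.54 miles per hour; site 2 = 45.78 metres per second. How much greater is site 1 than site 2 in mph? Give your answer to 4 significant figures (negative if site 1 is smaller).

site 2: 45.78 m/s = 102.4069 mph.
Difference: 113.5400 − 102.4069 = 11.13 mph.

11.13 mph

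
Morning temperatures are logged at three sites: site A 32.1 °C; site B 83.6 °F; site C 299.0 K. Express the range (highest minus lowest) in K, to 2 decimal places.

site B: 83.6 °F = 28.667 °C.
site C: 299.0 K = 25.850 °C.
Spread: 32.100 − 25.850 = 6.250 °C.

6.25 K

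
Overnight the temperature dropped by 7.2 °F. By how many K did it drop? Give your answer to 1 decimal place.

A change of 1 °C equals a change of 1.8 °F: ΔK = 7.2 × 0.5556 = 4.0 K.

4.0 K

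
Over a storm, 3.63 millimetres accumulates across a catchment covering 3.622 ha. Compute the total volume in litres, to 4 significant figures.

Area: 3.622 ha = 36220 m².
1 mm over 1 m² is 1 L, so volume = 3.63 × 36220 = 131478.6 L ≈ 131500 L.

131500 litres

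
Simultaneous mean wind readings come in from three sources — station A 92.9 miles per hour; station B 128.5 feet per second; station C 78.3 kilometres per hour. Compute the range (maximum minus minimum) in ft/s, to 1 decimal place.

64.9 ft/s

station A: 92.9 mph = 136.253 ft/s.
station C: 78.3 km/h = 71.358 ft/s.
Spread: 136.253 − 71.358 = 64.9 ft/s.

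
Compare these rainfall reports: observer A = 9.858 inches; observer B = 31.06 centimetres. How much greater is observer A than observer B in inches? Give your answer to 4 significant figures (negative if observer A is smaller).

observer B: 31.06 cm = 12.22835 in.
Difference: 9.85800 − 12.22835 = -2.370 in.

-2.370 in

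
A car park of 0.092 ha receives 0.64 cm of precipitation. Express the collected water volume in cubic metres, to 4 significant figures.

Depth: 0.64 cm × 10 = 6.4 mm.
Area: 0.092 ha = 920 m².
1 mm over 1 m² is 1 L, so volume = 6.4 × 920 = 5888 L = 5.888 m³.

5.888 cubic metres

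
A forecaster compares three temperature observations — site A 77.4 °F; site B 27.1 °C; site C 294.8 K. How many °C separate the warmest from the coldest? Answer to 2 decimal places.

site A: 77.4 °F = 25.222 °C.
site C: 294.8 K = 21.650 °C.
Spread: 27.100 − 21.650 = 5.450 °C.

5.45 °C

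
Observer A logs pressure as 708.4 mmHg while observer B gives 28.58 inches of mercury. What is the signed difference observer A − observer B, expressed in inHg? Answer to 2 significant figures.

-0.69 inHg

observer A: 708.4 mmHg = 27.8898 inHg.
Difference: 27.8898 − 28.5800 = -0.69 inHg.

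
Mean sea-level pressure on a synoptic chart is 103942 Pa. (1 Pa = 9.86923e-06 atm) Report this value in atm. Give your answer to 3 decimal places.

1.026 atm

1 Pa = 9.86923e-06 atm, so 103942 × 9.86923e-06 = 1.026 atm.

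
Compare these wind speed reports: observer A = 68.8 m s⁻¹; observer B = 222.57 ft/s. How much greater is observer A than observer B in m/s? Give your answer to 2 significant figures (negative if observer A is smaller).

observer B: 222.57 ft/s = 67.8393 m/s.
Difference: 68.8000 − 67.8393 = 0.96 m/s.

0.96 m/s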